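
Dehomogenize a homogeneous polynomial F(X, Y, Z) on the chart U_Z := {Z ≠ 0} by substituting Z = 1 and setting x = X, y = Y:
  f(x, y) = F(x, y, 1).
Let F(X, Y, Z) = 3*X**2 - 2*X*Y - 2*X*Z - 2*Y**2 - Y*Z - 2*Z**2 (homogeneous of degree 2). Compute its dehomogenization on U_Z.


f(x, y) = 3*x**2 - 2*x*y - 2*x - 2*y**2 - y - 2

On U_Z we set Z = 1. Each monomial c·X^i·Y^j·Z^k in F becomes c·x^i·y^j·1^k = c·x^i·y^j.
Substituting Z = 1: F(X, Y, 1) = 3*x**2 - 2*x*y - 2*x - 2*y**2 - y - 2.
Note: deg(f) ≤ deg(F) = 2; strict inequality happens when F is divisible by Z (lost terms).


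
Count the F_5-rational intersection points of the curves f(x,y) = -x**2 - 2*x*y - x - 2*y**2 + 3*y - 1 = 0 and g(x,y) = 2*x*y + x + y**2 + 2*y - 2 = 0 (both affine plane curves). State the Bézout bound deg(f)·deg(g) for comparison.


Common zeros: ∅; count = 0; Bézout bound = 4.

deg(f) = 2, deg(g) = 2, so Bézout bound = 4.
Scan x ∈ F_5. For each x, list the y ∈ F_5 with f(x, y) ≡ 0 and those with g(x, y) ≡ 0 (mod 5); the common zeros in that column are the intersection.
  x = 0: f ≡ 0 at y ∈ {1, 3}; g ≡ 0 at y ∈ ∅; common: ∅.
  x = 1: f ≡ 0 at y ∈ ∅; g ≡ 0 at y ∈ {3}; common: ∅.
  x = 2: f ≡ 0 at y ∈ {1}; g ≡ 0 at y ∈ {0, 4}; common: ∅.
  x = 3: f ≡ 0 at y ∈ {3}; g ≡ 0 at y ∈ {1}; common: ∅.
  x = 4: f ≡ 0 at y ∈ ∅; g ≡ 0 at y ∈ ∅; common: ∅.
Collecting: common zeros = ∅, so the count is 0.
Comparison with the Bézout bound: 0 ≤ 4 = deg(f)·deg(g), as expected for curves with no common component (the affine F_5-count falls short of the bound because intersections may lie at infinity, over extension fields, or carry multiplicity).


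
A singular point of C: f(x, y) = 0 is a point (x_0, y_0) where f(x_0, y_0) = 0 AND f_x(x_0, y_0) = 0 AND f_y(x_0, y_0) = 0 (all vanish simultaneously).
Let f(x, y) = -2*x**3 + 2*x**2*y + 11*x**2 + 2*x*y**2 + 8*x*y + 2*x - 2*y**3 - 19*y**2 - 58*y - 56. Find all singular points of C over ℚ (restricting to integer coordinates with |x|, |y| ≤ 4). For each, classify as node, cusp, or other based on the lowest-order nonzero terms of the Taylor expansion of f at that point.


Singular points: {(1, -3)}; classification: node.

Compute partial derivatives:
  f_x = -6*x**2 + 4*x*y + 22*x + 2*y**2 + 8*y + 2.
  f_y = 2*x**2 + 4*x*y + 8*x - 6*y**2 - 38*y - 58.
Scan x_0 ∈ {−4, ..., 4}. For each x_0, f_y(x_0, y) is a polynomial in y; find its integer roots y ∈ {−4, ..., 4}, then test f_x and f at those candidates.
  x = -4: f_y(-4, y) = -6*y**2 - 54*y - 58; no integer root y with |y| ≤ 4.
  x = -3: f_y(-3, y) = -6*y**2 - 50*y - 64; no integer root y with |y| ≤ 4.
  x = -2: f_y(-2, y) = -6*y**2 - 46*y - 66; no integer root y with |y| ≤ 4.
  x = -1: f_y(-1, y) = -6*y**2 - 42*y - 64; no integer root y with |y| ≤ 4.
  x = 0: f_y(0, y) = -6*y**2 - 38*y - 58; no integer root y with |y| ≤ 4.
  x = 1: f_y(1, y) = -6*y**2 - 34*y - 48; vanishes at y ∈ {-3}. (1, -3): f_x = 0, f = 0 — SINGULAR.
  x = 2: f_y(2, y) = -6*y**2 - 30*y - 34; no integer root y with |y| ≤ 4.
  x = 3: f_y(3, y) = -6*y**2 - 26*y - 16; no integer root y with |y| ≤ 4.
  x = 4: f_y(4, y) = -6*y**2 - 22*y + 6; no integer root y with |y| ≤ 4.
Only singular point on the grid: (1, -3).
Classify: substitute x = 1 + u, y = -3 + v and expand: f = -2*u**3 + 2*u**2*v - u**2 + 2*u*v**2 - 2*v**3 + v**2.
No constant or linear terms (consistent with a singular point). Quadratic part: -u**2 + v**2. Cubic part: -2*u**3 + 2*u**2*v + 2*u*v**2 - 2*v**3.
The quadratic part v**2 - u**2 = (v − u)(v + u) splits into two distinct linear factors, so there are two distinct tangent lines y − -3 = ±(x − 1) — this is a node (ordinary double point).
Classification: node.


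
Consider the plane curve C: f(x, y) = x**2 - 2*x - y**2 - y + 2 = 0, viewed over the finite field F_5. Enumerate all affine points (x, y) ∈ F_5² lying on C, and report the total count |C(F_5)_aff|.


Affine F_5-points: {(0, 1), (0, 3), (1, 2), (2, 1), (2, 3), (3, 0), (3, 4), (4, 0), (4, 4)}; count = 9.

For each of the 25 pairs (x, y) ∈ F_5², evaluate f(x, y) mod 5. Record the zeros.
  x = 0: [0↦2, 1↦0, 2↦1, 3↦0, 4↦2]  zeros at y ∈ {1, 3}
  x = 1: [0↦1, 1↦4, 2↦0, 3↦4, 4↦1]  zeros at y ∈ {2}
  x = 2: [0↦2, 1↦0, 2↦1, 3↦0, 4↦2]  zeros at y ∈ {1, 3}
  x = 3: [0↦0, 1↦3, 2↦4, 3↦3, 4↦0]  zeros at y ∈ {0, 4}
  x = 4: [0↦0, 1↦3, 2↦4, 3↦3, 4↦0]  zeros at y ∈ {0, 4}
Collecting zeros: affine points = {(0, 1), (0, 3), (1, 2), (2, 1), (2, 3), (3, 0), (3, 4), (4, 0), (4, 4)}.
Total count |C(F_5)_aff| = 9.


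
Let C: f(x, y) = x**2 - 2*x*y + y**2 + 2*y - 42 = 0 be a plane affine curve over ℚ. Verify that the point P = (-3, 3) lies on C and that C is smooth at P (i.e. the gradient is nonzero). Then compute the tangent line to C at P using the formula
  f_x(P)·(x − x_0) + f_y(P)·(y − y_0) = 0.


Tangent line at P: -12*x + 14*y - 78 = 0.

Step 1: f(-3, 3) = 0, so P lies on C.
Step 2: partial derivatives
  f_x(x, y) = 2*x - 2*y, f_y(x, y) = -2*x + 2*y + 2.
  f_x(P) = -12, f_y(P) = 14 (gradient nonzero, so P is smooth).
Step 3: tangent line at P: -12·(x − -3) + 14·(y − 3) = 0.
Expanding: -12*x + 14*y - 78 = 0.


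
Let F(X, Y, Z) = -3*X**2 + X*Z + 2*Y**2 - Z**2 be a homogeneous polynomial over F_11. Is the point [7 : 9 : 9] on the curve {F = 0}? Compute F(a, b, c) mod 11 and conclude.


F(7,9,9) ≡ 8 (mod 11); P is NOT on the curve.

Evaluate F(7, 9, 9) term-by-term (mod 11).
  -3*X**2 ↦ -3·49·1·1 = -147
  X*Z ↦ 1·7·1·9 = 63
  2*Y**2 ↦ 2·1·81·1 = 162
  -Z**2 ↦ -1·1·1·81 = -81
Sum: F(7, 9, 9) = (-147) + (63) + (162) + (-81) = -3.
Reducing mod 11: -3 ≡ 8 (mod 11).
Since F(a, b, c) ≡ 8 ≠ 0 (mod 11), P does NOT lie on the curve.


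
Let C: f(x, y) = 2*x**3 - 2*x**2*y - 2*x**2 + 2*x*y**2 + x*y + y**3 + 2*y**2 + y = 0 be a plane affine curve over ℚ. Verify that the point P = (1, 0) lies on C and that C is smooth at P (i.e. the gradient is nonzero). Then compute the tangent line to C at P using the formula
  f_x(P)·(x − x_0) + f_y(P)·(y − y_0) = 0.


Tangent line at P: 2*x - 2 = 0.

Step 1: f(1, 0) = 0, so P lies on C.
Step 2: partial derivatives
  f_x(x, y) = 6*x**2 - 4*x*y - 4*x + 2*y**2 + y, f_y(x, y) = -2*x**2 + 4*x*y + x + 3*y**2 + 4*y + 1.
  f_x(P) = 2, f_y(P) = 0 (gradient nonzero, so P is smooth).
Step 3: tangent line at P: 2·(x − 1) + 0·(y − 0) = 0.
Expanding: 2*x - 2 = 0.


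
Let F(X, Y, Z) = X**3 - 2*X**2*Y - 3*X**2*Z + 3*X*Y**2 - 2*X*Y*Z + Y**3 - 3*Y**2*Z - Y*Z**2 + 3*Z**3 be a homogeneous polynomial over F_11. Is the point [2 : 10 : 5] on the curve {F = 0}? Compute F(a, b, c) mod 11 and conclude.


F(2,10,5) ≡ 3 (mod 11); P is NOT on the curve.

Evaluate F(2, 10, 5) term-by-term (mod 11).
  X**3 ↦ 1·8·1·1 = 8
  -2*X**2*Y ↦ -2·4·10·1 = -80
  -3*X**2*Z ↦ -3·4·1·5 = -60
  3*X*Y**2 ↦ 3·2·100·1 = 600
  -2*X*Y*Z ↦ -2·2·10·5 = -200
  Y**3 ↦ 1·1·1000·1 = 1000
  -3*Y**2*Z ↦ -3·1·100·5 = -1500
  -Y*Z**2 ↦ -1·1·10·25 = -250
  3*Z**3 ↦ 3·1·1·125 = 375
Sum: F(2, 10, 5) = (8) + (-80) + (-60) + (600) + (-200) + (1000) + (-1500) + (-250) + (375) = -107.
Reducing mod 11: -107 ≡ 3 (mod 11).
Since F(a, b, c) ≡ 3 ≠ 0 (mod 11), P does NOT lie on the curve.


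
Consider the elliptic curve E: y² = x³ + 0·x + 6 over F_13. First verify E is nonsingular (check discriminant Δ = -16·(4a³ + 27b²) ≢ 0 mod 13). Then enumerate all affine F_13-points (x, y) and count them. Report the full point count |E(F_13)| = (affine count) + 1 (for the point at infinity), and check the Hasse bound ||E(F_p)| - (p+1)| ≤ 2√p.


Affine points = {(2, 1), (2, 12), (5, 1), (5, 12), (6, 1), (6, 12)}; affine count = 6; |E(F_13)| = 7.

Discriminant check: Δ ∝ 4a³ + 27b² = 4·0³ + 27·6² = 4·0 + 27·36 ≡ 10 (mod 13). Nonzero ⇒ E is nonsingular.
For each x ∈ F_13, compute rhs = x³ + 0·x + 6 mod 13, then count y ∈ F_13 with y² ≡ rhs.
  x = 0: rhs = 6, matching y values: none (0 points).
  x = 1: rhs = 7, matching y values: none (0 points).
  x = 2: rhs = 1, matching y values: 1, 12 (2 points).
  x = 3: rhs = 7, matching y values: none (0 points).
  x = 4: rhs = 5, matching y values: none (0 points).
  x = 5: rhs = 1, matching y values: 1, 12 (2 points).
  x = 6: rhs = 1, matching y values: 1, 12 (2 points).
  x = 7: rhs = 11, matching y values: none (0 points).
  x = 8: rhs = 11, matching y values: none (0 points).
  x = 9: rhs = 7, matching y values: none (0 points).
  x = 10: rhs = 5, matching y values: none (0 points).
  x = 11: rhs = 11, matching y values: none (0 points).
  x = 12: rhs = 5, matching y values: none (0 points).
Total affine count: 6.
Full point count |E(F_13)| = 6 + 1 = 7.
Hasse bound: |7 − (13+1)| = |-7| = 7 ≤ 2√13 ≈ 7.2111 ✓.


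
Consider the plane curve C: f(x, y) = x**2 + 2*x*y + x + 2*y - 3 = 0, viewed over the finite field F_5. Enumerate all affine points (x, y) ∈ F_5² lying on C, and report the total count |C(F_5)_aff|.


Affine F_5-points: {(0, 4), (1, 4), (2, 2), (3, 2)}; count = 4.

For each of the 25 pairs (x, y) ∈ F_5², evaluate f(x, y) mod 5. Record the zeros.
  x = 0: [0↦2, 1↦4, 2↦1, 3↦3, 4↦0]  zeros at y ∈ {4}
  x = 1: [0↦4, 1↦3, 2↦2, 3↦1, 4↦0]  zeros at y ∈ {4}
  x = 2: [0↦3, 1↦4, 2↦0, 3↦1, 4↦2]  zeros at y ∈ {2}
  x = 3: [0↦4, 1↦2, 2↦0, 3↦3, 4↦1]  zeros at y ∈ {2}
  x = 4: [0↦2, 1↦2, 2↦2, 3↦2, 4↦2]  zeros at y ∈ ∅
Collecting zeros: affine points = {(0, 4), (1, 4), (2, 2), (3, 2)}.
Total count |C(F_5)_aff| = 4.


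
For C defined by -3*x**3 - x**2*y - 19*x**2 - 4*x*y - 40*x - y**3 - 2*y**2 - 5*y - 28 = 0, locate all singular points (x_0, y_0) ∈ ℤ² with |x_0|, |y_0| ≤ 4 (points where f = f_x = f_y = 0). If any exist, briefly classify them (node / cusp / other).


Singular points: {(-2, -1)}; classification: cusp.

Compute partial derivatives:
  f_x = -9*x**2 - 2*x*y - 38*x - 4*y - 40.
  f_y = -x**2 - 4*x - 3*y**2 - 4*y - 5.
Scan x_0 ∈ {−4, ..., 4}. For each x_0, f_y(x_0, y) is a polynomial in y; find its integer roots y ∈ {−4, ..., 4}, then test f_x and f at those candidates.
  x = -4: f_y(-4, y) = -3*y**2 - 4*y - 5; no integer root y with |y| ≤ 4.
  x = -3: f_y(-3, y) = -3*y**2 - 4*y - 2; no integer root y with |y| ≤ 4.
  x = -2: f_y(-2, y) = -3*y**2 - 4*y - 1; vanishes at y ∈ {-1}. (-2, -1): f_x = 0, f = 0 — SINGULAR.
  x = -1: f_y(-1, y) = -3*y**2 - 4*y - 2; no integer root y with |y| ≤ 4.
  x = 0: f_y(0, y) = -3*y**2 - 4*y - 5; no integer root y with |y| ≤ 4.
  x = 1: f_y(1, y) = -3*y**2 - 4*y - 10; no integer root y with |y| ≤ 4.
  x = 2: f_y(2, y) = -3*y**2 - 4*y - 17; no integer root y with |y| ≤ 4.
  x = 3: f_y(3, y) = -3*y**2 - 4*y - 26; no integer root y with |y| ≤ 4.
  x = 4: f_y(4, y) = -3*y**2 - 4*y - 37; no integer root y with |y| ≤ 4.
Only singular point on the grid: (-2, -1).
Classify: substitute x = -2 + u, y = -1 + v and expand: f = -3*u**3 - u**2*v - v**3 + v**2.
No constant or linear terms (consistent with a singular point). Quadratic part: v**2. Cubic part: -3*u**3 - u**2*v - v**3.
The quadratic part v**2 is a perfect square, so there is a single (double) tangent line v = 0, i.e. y = -1. Restricting the cubic part to that line (v = 0) leaves -3*u**3 ≠ 0, so f is not divisible by v and the branch is v² ≈ 3*u**3 to lowest order — this is a cusp.
Classification: cusp.


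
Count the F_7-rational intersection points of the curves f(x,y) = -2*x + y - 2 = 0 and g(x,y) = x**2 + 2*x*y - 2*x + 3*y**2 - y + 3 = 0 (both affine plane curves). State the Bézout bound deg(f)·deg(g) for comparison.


Common zeros: {(3, 1)}; count = 1; Bézout bound = 2.

deg(f) = 1, deg(g) = 2, so Bézout bound = 2.
Scan x ∈ F_7. For each x, list the y ∈ F_7 with f(x, y) ≡ 0 and those with g(x, y) ≡ 0 (mod 7); the common zeros in that column are the intersection.
  x = 0: f ≡ 0 at y ∈ {2}; g ≡ 0 at y ∈ {6}; common: ∅.
  x = 1: f ≡ 0 at y ∈ {4}; g ≡ 0 at y ∈ ∅; common: ∅.
  x = 2: f ≡ 0 at y ∈ {6}; g ≡ 0 at y ∈ {2, 4}; common: ∅.
  x = 3: f ≡ 0 at y ∈ {1}; g ≡ 0 at y ∈ {1, 2}; common: {1}.
  x = 4: f ≡ 0 at y ∈ {3}; g ≡ 0 at y ∈ {1, 6}; common: ∅.
  x = 5: f ≡ 0 at y ∈ {5}; g ≡ 0 at y ∈ ∅; common: ∅.
  x = 6: f ≡ 0 at y ∈ {0}; g ≡ 0 at y ∈ {4}; common: ∅.
Collecting: common zeros = {(3, 1)}, so the count is 1.
Comparison with the Bézout bound: 1 ≤ 2 = deg(f)·deg(g), as expected for curves with no common component (the affine F_7-count falls short of the bound because intersections may lie at infinity, over extension fields, or carry multiplicity).


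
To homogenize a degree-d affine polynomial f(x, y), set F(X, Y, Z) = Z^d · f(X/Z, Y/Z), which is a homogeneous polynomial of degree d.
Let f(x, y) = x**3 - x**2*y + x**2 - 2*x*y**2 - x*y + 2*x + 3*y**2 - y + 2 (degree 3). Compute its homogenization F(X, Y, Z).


F(X, Y, Z) = X**3 - X**2*Y + X**2*Z - 2*X*Y**2 - X*Y*Z + 2*X*Z**2 + 3*Y**2*Z - Y*Z**2 + 2*Z**3

deg(f) = 3.
Substitute x = X/Z, y = Y/Z into f, then multiply by Z^3.
  monomial 1·x^3·y^0 ↦ 1·X^3·Y^0·Z^0.
  monomial -1·x^2·y^1 ↦ -1·X^2·Y^1·Z^0.
  monomial 1·x^2·y^0 ↦ 1·X^2·Y^0·Z^1.
  monomial -2·x^1·y^2 ↦ -2·X^1·Y^2·Z^0.
  monomial -1·x^1·y^1 ↦ -1·X^1·Y^1·Z^1.
  monomial 2·x^1·y^0 ↦ 2·X^1·Y^0·Z^2.
  monomial 3·x^0·y^2 ↦ 3·X^0·Y^2·Z^1.
  monomial -1·x^0·y^1 ↦ -1·X^0·Y^1·Z^2.
  monomial 2·x^0·y^0 ↦ 2·X^0·Y^0·Z^3.
Collecting: F(X, Y, Z) = X**3 - X**2*Y + X**2*Z - 2*X*Y**2 - X*Y*Z + 2*X*Z**2 + 3*Y**2*Z - Y*Z**2 + 2*Z**3.


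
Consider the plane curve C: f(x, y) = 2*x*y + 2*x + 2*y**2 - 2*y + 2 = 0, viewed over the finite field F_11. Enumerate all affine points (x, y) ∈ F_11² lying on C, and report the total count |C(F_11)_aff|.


Affine F_11-points: {(1, 3), (1, 8), (2, 5), (4, 4), (5, 1), (5, 6), (7, 7), (7, 9), (10, 0), (10, 2)}; count = 10.

For each of the 121 pairs (x, y) ∈ F_11², evaluate f(x, y) mod 11. Record the zeros.
  x = 0: [0↦2, 1↦2, 2↦6, 3↦3, 4↦4, 5↦9, 6↦7, 7↦9, 8↦4, 9↦3, 10↦6]  zeros at y ∈ ∅
  x = 1: [0↦4, 1↦6, 2↦1, 3↦0, 4↦3, 5↦10, 6↦10, 7↦3, 8↦0, 9↦1, 10↦6]  zeros at y ∈ {3, 8}
  x = 2: [0↦6, 1↦10, 2↦7, 3↦8, 4↦2, 5↦0, 6↦2, 7↦8, 8↦7, 9↦10, 10↦6]  zeros at y ∈ {5}
  x = 3: [0↦8, 1↦3, 2↦2, 3↦5, 4↦1, 5↦1, 6↦5, 7↦2, 8↦3, 9↦8, 10↦6]  zeros at y ∈ ∅
  x = 4: [0↦10, 1↦7, 2↦8, 3↦2, 4↦0, 5↦2, 6↦8, 7↦7, 8↦10, 9↦6, 10↦6]  zeros at y ∈ {4}
  x = 5: [0↦1, 1↦0, 2↦3, 3↦10, 4↦10, 5↦3, 6↦0, 7↦1, 8↦6, 9↦4, 10↦6]  zeros at y ∈ {1, 6}
  x = 6: [0↦3, 1↦4, 2↦9, 3↦7, 4↦9, 5↦4, 6↦3, 7↦6, 8↦2, 9↦2, 10↦6]  zeros at y ∈ ∅
  x = 7: [0↦5, 1↦8, 2↦4, 3↦4, 4↦8, 5↦5, 6↦6, 7↦0, 8↦9, 9↦0, 10↦6]  zeros at y ∈ {7, 9}
  x = 8: [0↦7, 1↦1, 2↦10, 3↦1, 4↦7, 5↦6, 6↦9, 7↦5, 8↦5, 9↦9, 10↦6]  zeros at y ∈ ∅
  x = 9: [0↦9, 1↦5, 2↦5, 3↦9, 4↦6, 5↦7, 6↦1, 7↦10, 8↦1, 9↦7, 10↦6]  zeros at y ∈ ∅
  x = 10: [0↦0, 1↦9, 2↦0, 3↦6, 4↦5, 5↦8, 6↦4, 7↦4, 8↦8, 9↦5, 10↦6]  zeros at y ∈ {0, 2}
Collecting zeros: affine points = {(1, 3), (1, 8), (2, 5), (4, 4), (5, 1), (5, 6), (7, 7), (7, 9), (10, 0), (10, 2)}.
Total count |C(F_11)_aff| = 10.


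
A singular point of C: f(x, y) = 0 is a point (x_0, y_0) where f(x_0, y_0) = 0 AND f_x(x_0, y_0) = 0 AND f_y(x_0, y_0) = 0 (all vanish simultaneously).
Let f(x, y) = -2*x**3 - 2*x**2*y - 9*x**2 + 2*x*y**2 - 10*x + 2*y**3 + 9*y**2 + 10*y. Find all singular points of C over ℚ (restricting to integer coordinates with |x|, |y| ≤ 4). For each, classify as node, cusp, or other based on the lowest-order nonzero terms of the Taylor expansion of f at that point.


Singular points: {(-1, -1)}; classification: node.

Compute partial derivatives:
  f_x = -6*x**2 - 4*x*y - 18*x + 2*y**2 - 10.
  f_y = -2*x**2 + 4*x*y + 6*y**2 + 18*y + 10.
Scan x_0 ∈ {−4, ..., 4}. For each x_0, f_y(x_0, y) is a polynomial in y; find its integer roots y ∈ {−4, ..., 4}, then test f_x and f at those candidates.
  x = -4: f_y(-4, y) = 6*y**2 + 2*y - 22; no integer root y with |y| ≤ 4.
  x = -3: f_y(-3, y) = 6*y**2 + 6*y - 8; no integer root y with |y| ≤ 4.
  x = -2: f_y(-2, y) = 6*y**2 + 10*y + 2; no integer root y with |y| ≤ 4.
  x = -1: f_y(-1, y) = 6*y**2 + 14*y + 8; vanishes at y ∈ {-1}. (-1, -1): f_x = 0, f = 0 — SINGULAR.
  x = 0: f_y(0, y) = 6*y**2 + 18*y + 10; no integer root y with |y| ≤ 4.
  x = 1: f_y(1, y) = 6*y**2 + 22*y + 8; no integer root y with |y| ≤ 4.
  x = 2: f_y(2, y) = 6*y**2 + 26*y + 2; no integer root y with |y| ≤ 4.
  x = 3: f_y(3, y) = 6*y**2 + 30*y - 8; no integer root y with |y| ≤ 4.
  x = 4: f_y(4, y) = 6*y**2 + 34*y - 22; no integer root y with |y| ≤ 4.
Only singular point on the grid: (-1, -1).
Classify: substitute x = -1 + u, y = -1 + v and expand: f = -2*u**3 - 2*u**2*v - u**2 + 2*u*v**2 + 2*v**3 + v**2.
No constant or linear terms (consistent with a singular point). Quadratic part: -u**2 + v**2. Cubic part: -2*u**3 - 2*u**2*v + 2*u*v**2 + 2*v**3.
The quadratic part v**2 - u**2 = (v − u)(v + u) splits into two distinct linear factors, so there are two distinct tangent lines y − -1 = ±(x − -1) — this is a node (ordinary double point).
Classification: node.


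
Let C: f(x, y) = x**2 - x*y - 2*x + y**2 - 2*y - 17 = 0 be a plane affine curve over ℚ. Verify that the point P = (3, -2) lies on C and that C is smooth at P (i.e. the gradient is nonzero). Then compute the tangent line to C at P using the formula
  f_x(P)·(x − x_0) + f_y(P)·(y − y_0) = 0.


Tangent line at P: 6*x - 9*y - 36 = 0.

Step 1: f(3, -2) = 0, so P lies on C.
Step 2: partial derivatives
  f_x(x, y) = 2*x - y - 2, f_y(x, y) = -x + 2*y - 2.
  f_x(P) = 6, f_y(P) = -9 (gradient nonzero, so P is smooth).
Step 3: tangent line at P: 6·(x − 3) + -9·(y − -2) = 0.
Expanding: 6*x - 9*y - 36 = 0.


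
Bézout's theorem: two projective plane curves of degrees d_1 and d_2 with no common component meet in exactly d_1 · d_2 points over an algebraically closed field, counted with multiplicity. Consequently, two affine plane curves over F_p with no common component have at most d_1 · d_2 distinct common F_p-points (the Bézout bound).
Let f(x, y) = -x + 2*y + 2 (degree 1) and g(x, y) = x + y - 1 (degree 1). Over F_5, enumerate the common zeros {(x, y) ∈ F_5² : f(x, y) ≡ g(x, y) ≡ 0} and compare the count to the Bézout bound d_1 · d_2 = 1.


Common zeros: {(3, 3)}; count = 1; Bézout bound = 1.

deg(f) = 1, deg(g) = 1, so Bézout bound = 1.
Scan x ∈ F_5. For each x, list the y ∈ F_5 with f(x, y) ≡ 0 and those with g(x, y) ≡ 0 (mod 5); the common zeros in that column are the intersection.
  x = 0: f ≡ 0 at y ∈ {4}; g ≡ 0 at y ∈ {1}; common: ∅.
  x = 1: f ≡ 0 at y ∈ {2}; g ≡ 0 at y ∈ {0}; common: ∅.
  x = 2: f ≡ 0 at y ∈ {0}; g ≡ 0 at y ∈ {4}; common: ∅.
  x = 3: f ≡ 0 at y ∈ {3}; g ≡ 0 at y ∈ {3}; common: {3}.
  x = 4: f ≡ 0 at y ∈ {1}; g ≡ 0 at y ∈ {2}; common: ∅.
Collecting: common zeros = {(3, 3)}, so the count is 1.
Comparison with the Bézout bound: 1 ≤ 1 = deg(f)·deg(g), as expected for curves with no common component (the bound is attained).


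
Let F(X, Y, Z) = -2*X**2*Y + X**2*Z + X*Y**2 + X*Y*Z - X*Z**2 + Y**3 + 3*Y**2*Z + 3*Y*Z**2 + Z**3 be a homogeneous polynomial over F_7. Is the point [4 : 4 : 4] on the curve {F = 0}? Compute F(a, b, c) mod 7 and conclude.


F(4,4,4) ≡ 1 (mod 7); P is NOT on the curve.

Evaluate F(4, 4, 4) term-by-term (mod 7).
  -2*X**2*Y ↦ -2·16·4·1 = -128
  X**2*Z ↦ 1·16·1·4 = 64
  X*Y**2 ↦ 1·4·16·1 = 64
  X*Y*Z ↦ 1·4·4·4 = 64
  -X*Z**2 ↦ -1·4·1·16 = -64
  Y**3 ↦ 1·1·64·1 = 64
  3*Y**2*Z ↦ 3·1·16·4 = 192
  3*Y*Z**2 ↦ 3·1·4·16 = 192
  Z**3 ↦ 1·1·1·64 = 64
Sum: F(4, 4, 4) = (-128) + (64) + (64) + (64) + (-64) + (64) + (192) + (192) + (64) = 512.
Reducing mod 7: 512 ≡ 1 (mod 7).
Since F(a, b, c) ≡ 1 ≠ 0 (mod 7), P does NOT lie on the curve.


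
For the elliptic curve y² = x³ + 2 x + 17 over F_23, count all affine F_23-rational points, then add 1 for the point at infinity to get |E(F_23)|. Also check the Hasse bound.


Affine points = {(2, 11), (2, 12), (3, 2), (3, 21), (7, 11), (7, 12), (8, 4), (8, 19), (10, 5), (10, 18), (11, 6), (11, 17), (13, 3), (13, 20), (14, 11), (14, 12), (15, 8), (15, 15)}; affine count = 18; |E(F_23)| = 19.

Discriminant check: Δ ∝ 4a³ + 27b² = 4·2³ + 27·17² = 4·8 + 27·289 ≡ 15 (mod 23). Nonzero ⇒ E is nonsingular.
For each x ∈ F_23, compute rhs = x³ + 2·x + 17 mod 23, then count y ∈ F_23 with y² ≡ rhs.
  x = 0: rhs = 17, matching y values: none (0 points).
  x = 1: rhs = 20, matching y values: none (0 points).
  x = 2: rhs = 6, matching y values: 11, 12 (2 points).
  x = 3: rhs = 4, matching y values: 2, 21 (2 points).
  x = 4: rhs = 20, matching y values: none (0 points).
  x = 5: rhs = 14, matching y values: none (0 points).
  x = 6: rhs = 15, matching y values: none (0 points).
  x = 7: rhs = 6, matching y values: 11, 12 (2 points).
  x = 8: rhs = 16, matching y values: 4, 19 (2 points).
  x = 9: rhs = 5, matching y values: none (0 points).
  x = 10: rhs = 2, matching y values: 5, 18 (2 points).
  x = 11: rhs = 13, matching y values: 6, 17 (2 points).
  x = 12: rhs = 21, matching y values: none (0 points).
  x = 13: rhs = 9, matching y values: 3, 20 (2 points).
  x = 14: rhs = 6, matching y values: 11, 12 (2 points).
  x = 15: rhs = 18, matching y values: 8, 15 (2 points).
  x = 16: rhs = 5, matching y values: none (0 points).
  x = 17: rhs = 19, matching y values: none (0 points).
  x = 18: rhs = 20, matching y values: none (0 points).
  x = 19: rhs = 14, matching y values: none (0 points).
  x = 20: rhs = 7, matching y values: none (0 points).
  x = 21: rhs = 5, matching y values: none (0 points).
  x = 22: rhs = 14, matching y values: none (0 points).
Total affine count: 18.
Full point count |E(F_23)| = 18 + 1 = 19.
Hasse bound: |19 − (23+1)| = |-5| = 5 ≤ 2√23 ≈ 9.5917 ✓.


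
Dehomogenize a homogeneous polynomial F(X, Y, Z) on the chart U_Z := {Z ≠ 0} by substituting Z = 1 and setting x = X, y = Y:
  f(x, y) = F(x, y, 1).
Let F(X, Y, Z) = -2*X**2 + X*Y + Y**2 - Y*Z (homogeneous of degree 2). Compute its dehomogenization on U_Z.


f(x, y) = -2*x**2 + x*y + y**2 - y

On U_Z we set Z = 1. Each monomial c·X^i·Y^j·Z^k in F becomes c·x^i·y^j·1^k = c·x^i·y^j.
Substituting Z = 1: F(X, Y, 1) = -2*x**2 + x*y + y**2 - y.
Note: deg(f) ≤ deg(F) = 2; strict inequality happens when F is divisible by Z (lost terms).


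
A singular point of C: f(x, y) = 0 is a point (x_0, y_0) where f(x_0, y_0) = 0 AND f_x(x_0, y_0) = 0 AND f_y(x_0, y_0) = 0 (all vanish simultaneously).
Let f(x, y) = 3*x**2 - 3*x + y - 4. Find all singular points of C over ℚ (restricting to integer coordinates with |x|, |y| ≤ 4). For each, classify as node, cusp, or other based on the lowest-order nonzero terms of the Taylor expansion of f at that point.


No singular points in the scanned grid; C is smooth there.

Compute partial derivatives:
  f_x = 6*x - 3.
  f_y = 1.
f_y = 1 is a nonzero constant, so f_y never vanishes: no point (x, y) can satisfy f = f_x = f_y = 0. In particular no (x, y) ∈ {−4, ..., 4}² is singular; the curve is smooth.


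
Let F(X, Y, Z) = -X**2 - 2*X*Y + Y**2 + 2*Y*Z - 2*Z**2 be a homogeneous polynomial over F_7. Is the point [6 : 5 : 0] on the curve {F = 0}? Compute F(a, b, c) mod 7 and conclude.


F(6,5,0) ≡ 6 (mod 7); P is NOT on the curve.

Evaluate F(6, 5, 0) term-by-term (mod 7).
  -X**2 ↦ -1·36·1·1 = -36
  -2*X*Y ↦ -2·6·5·1 = -60
  Y**2 ↦ 1·1·25·1 = 25
  2*Y*Z ↦ 2·1·5·0 = 0
  -2*Z**2 ↦ -2·1·1·0 = 0
Sum: F(6, 5, 0) = (-36) + (-60) + (25) + (0) + (0) = -71.
Reducing mod 7: -71 ≡ 6 (mod 7).
Since F(a, b, c) ≡ 6 ≠ 0 (mod 7), P does NOT lie on the curve.


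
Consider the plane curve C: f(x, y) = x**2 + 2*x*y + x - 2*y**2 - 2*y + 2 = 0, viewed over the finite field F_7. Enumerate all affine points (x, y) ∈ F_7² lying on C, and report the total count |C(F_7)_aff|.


Affine F_7-points: {(1, 3), (1, 4), (3, 0), (3, 2), (4, 4), (4, 6), (6, 2), (6, 3)}; count = 8.

For each of the 49 pairs (x, y) ∈ F_7², evaluate f(x, y) mod 7. Record the zeros.
  x = 0: [0↦2, 1↦5, 2↦4, 3↦6, 4↦4, 5↦5, 6↦2]  zeros at y ∈ ∅
  x = 1: [0↦4, 1↦2, 2↦3, 3↦0, 4↦0, 5↦3, 6↦2]  zeros at y ∈ {3, 4}
  x = 2: [0↦1, 1↦1, 2↦4, 3↦3, 4↦5, 5↦3, 6↦4]  zeros at y ∈ ∅
  x = 3: [0↦0, 1↦2, 2↦0, 3↦1, 4↦5, 5↦5, 6↦1]  zeros at y ∈ {0, 2}
  x = 4: [0↦1, 1↦5, 2↦5, 3↦1, 4↦0, 5↦2, 6↦0]  zeros at y ∈ {4, 6}
  x = 5: [0↦4, 1↦3, 2↦5, 3↦3, 4↦4, 5↦1, 6↦1]  zeros at y ∈ ∅
  x = 6: [0↦2, 1↦3, 2↦0, 3↦0, 4↦3, 5↦2, 6↦4]  zeros at y ∈ {2, 3}
Collecting zeros: affine points = {(1, 3), (1, 4), (3, 0), (3, 2), (4, 4), (4, 6), (6, 2), (6, 3)}.
Total count |C(F_7)_aff| = 8.


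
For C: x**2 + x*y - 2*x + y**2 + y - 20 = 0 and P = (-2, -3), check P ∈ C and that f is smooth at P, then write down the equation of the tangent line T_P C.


Tangent line at P: -9*x - 7*y - 39 = 0.

Step 1: f(-2, -3) = 0, so P lies on C.
Step 2: partial derivatives
  f_x(x, y) = 2*x + y - 2, f_y(x, y) = x + 2*y + 1.
  f_x(P) = -9, f_y(P) = -7 (gradient nonzero, so P is smooth).
Step 3: tangent line at P: -9·(x − -2) + -7·(y − -3) = 0.
Expanding: -9*x - 7*y - 39 = 0.


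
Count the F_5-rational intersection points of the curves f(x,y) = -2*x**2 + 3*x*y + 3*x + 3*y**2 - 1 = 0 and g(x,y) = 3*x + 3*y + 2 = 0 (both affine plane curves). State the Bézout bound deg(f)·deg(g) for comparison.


Common zeros: {(1, 0), (4, 2)}; count = 2; Bézout bound = 2.

deg(f) = 2, deg(g) = 1, so Bézout bound = 2.
Scan x ∈ F_5. For each x, list the y ∈ F_5 with f(x, y) ≡ 0 and those with g(x, y) ≡ 0 (mod 5); the common zeros in that column are the intersection.
  x = 0: f ≡ 0 at y ∈ ∅; g ≡ 0 at y ∈ {1}; common: ∅.
  x = 1: f ≡ 0 at y ∈ {0, 4}; g ≡ 0 at y ∈ {0}; common: {0}.
  x = 2: f ≡ 0 at y ∈ ∅; g ≡ 0 at y ∈ {4}; common: ∅.
  x = 3: f ≡ 0 at y ∈ {0, 2}; g ≡ 0 at y ∈ {3}; common: ∅.
  x = 4: f ≡ 0 at y ∈ {2, 4}; g ≡ 0 at y ∈ {2}; common: {2}.
Collecting: common zeros = {(1, 0), (4, 2)}, so the count is 2.
Comparison with the Bézout bound: 2 ≤ 2 = deg(f)·deg(g), as expected for curves with no common component (the bound is attained).


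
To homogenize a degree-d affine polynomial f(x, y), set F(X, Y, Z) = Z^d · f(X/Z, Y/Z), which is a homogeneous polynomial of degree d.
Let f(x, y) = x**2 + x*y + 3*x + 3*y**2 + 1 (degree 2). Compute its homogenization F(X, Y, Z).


F(X, Y, Z) = X**2 + X*Y + 3*X*Z + 3*Y**2 + Z**2

deg(f) = 2.
Substitute x = X/Z, y = Y/Z into f, then multiply by Z^2.
  monomial 1·x^2·y^0 ↦ 1·X^2·Y^0·Z^0.
  monomial 1·x^1·y^1 ↦ 1·X^1·Y^1·Z^0.
  monomial 3·x^1·y^0 ↦ 3·X^1·Y^0·Z^1.
  monomial 3·x^0·y^2 ↦ 3·X^0·Y^2·Z^0.
  monomial 1·x^0·y^0 ↦ 1·X^0·Y^0·Z^2.
Collecting: F(X, Y, Z) = X**2 + X*Y + 3*X*Z + 3*Y**2 + Z**2.


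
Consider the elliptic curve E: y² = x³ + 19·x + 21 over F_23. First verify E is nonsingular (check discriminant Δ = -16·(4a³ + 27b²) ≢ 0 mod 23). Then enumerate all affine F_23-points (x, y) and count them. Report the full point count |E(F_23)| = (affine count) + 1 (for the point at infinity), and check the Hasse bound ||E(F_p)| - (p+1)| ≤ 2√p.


Affine points = {(1, 8), (1, 15), (3, 6), (3, 17), (4, 0), (6, 11), (6, 12), (8, 8), (8, 15), (9, 1), (9, 22), (13, 2), (13, 21), (14, 8), (14, 15), (15, 1), (15, 22), (17, 6), (17, 17), (18, 10), (18, 13), (20, 11), (20, 12), (22, 1), (22, 22)}; affine count = 25; |E(F_23)| = 26.

Discriminant check: Δ ∝ 4a³ + 27b² = 4·19³ + 27·21² = 4·6859 + 27·441 ≡ 13 (mod 23). Nonzero ⇒ E is nonsingular.
For each x ∈ F_23, compute rhs = x³ + 19·x + 21 mod 23, then count y ∈ F_23 with y² ≡ rhs.
  x = 0: rhs = 21, matching y values: none (0 points).
  x = 1: rhs = 18, matching y values: 8, 15 (2 points).
  x = 2: rhs = 21, matching y values: none (0 points).
  x = 3: rhs = 13, matching y values: 6, 17 (2 points).
  x = 4: rhs = 0, matching y values: 0 (1 points).
  x = 5: rhs = 11, matching y values: none (0 points).
  x = 6: rhs = 6, matching y values: 11, 12 (2 points).
  x = 7: rhs = 14, matching y values: none (0 points).
  x = 8: rhs = 18, matching y values: 8, 15 (2 points).
  x = 9: rhs = 1, matching y values: 1, 22 (2 points).
  x = 10: rhs = 15, matching y values: none (0 points).
  x = 11: rhs = 20, matching y values: none (0 points).
  x = 12: rhs = 22, matching y values: none (0 points).
  x = 13: rhs = 4, matching y values: 2, 21 (2 points).
  x = 14: rhs = 18, matching y values: 8, 15 (2 points).
  x = 15: rhs = 1, matching y values: 1, 22 (2 points).
  x = 16: rhs = 5, matching y values: none (0 points).
  x = 17: rhs = 13, matching y values: 6, 17 (2 points).
  x = 18: rhs = 8, matching y values: 10, 13 (2 points).
  x = 19: rhs = 19, matching y values: none (0 points).
  x = 20: rhs = 6, matching y values: 11, 12 (2 points).
  x = 21: rhs = 21, matching y values: none (0 points).
  x = 22: rhs = 1, matching y values: 1, 22 (2 points).
Total affine count: 25.
Full point count |E(F_23)| = 25 + 1 = 26.
Hasse bound: |26 − (23+1)| = |2| = 2 ≤ 2√23 ≈ 9.5917 ✓.


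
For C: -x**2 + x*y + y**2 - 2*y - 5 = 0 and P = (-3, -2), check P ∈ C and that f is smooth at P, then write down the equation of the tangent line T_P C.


Tangent line at P: 4*x - 9*y - 6 = 0.

Step 1: f(-3, -2) = 0, so P lies on C.
Step 2: partial derivatives
  f_x(x, y) = -2*x + y, f_y(x, y) = x + 2*y - 2.
  f_x(P) = 4, f_y(P) = -9 (gradient nonzero, so P is smooth).
Step 3: tangent line at P: 4·(x − -3) + -9·(y − -2) = 0.
Expanding: 4*x - 9*y - 6 = 0.


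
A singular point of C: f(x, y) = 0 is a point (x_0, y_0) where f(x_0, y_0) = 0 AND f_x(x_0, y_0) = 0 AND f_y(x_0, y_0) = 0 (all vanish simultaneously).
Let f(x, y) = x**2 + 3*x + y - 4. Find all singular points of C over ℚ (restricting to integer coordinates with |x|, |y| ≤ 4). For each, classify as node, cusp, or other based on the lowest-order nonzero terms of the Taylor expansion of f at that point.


No singular points in the scanned grid; C is smooth there.

Compute partial derivatives:
  f_x = 2*x + 3.
  f_y = 1.
f_y = 1 is a nonzero constant, so f_y never vanishes: no point (x, y) can satisfy f = f_x = f_y = 0. In particular no (x, y) ∈ {−4, ..., 4}² is singular; the curve is smooth.


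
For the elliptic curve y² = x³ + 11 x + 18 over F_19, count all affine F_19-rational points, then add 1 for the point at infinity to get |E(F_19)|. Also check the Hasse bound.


Affine points = {(1, 7), (1, 12), (7, 1), (7, 18), (10, 8), (10, 11), (11, 8), (11, 11), (12, 4), (12, 15), (14, 3), (14, 16), (15, 9), (15, 10), (17, 8), (17, 11), (18, 5), (18, 14)}; affine count = 18; |E(F_19)| = 19.

Discriminant check: Δ ∝ 4a³ + 27b² = 4·11³ + 27·18² = 4·1331 + 27·324 ≡ 12 (mod 19). Nonzero ⇒ E is nonsingular.
For each x ∈ F_19, compute rhs = x³ + 11·x + 18 mod 19, then count y ∈ F_19 with y² ≡ rhs.
  x = 0: rhs = 18, matching y values: none (0 points).
  x = 1: rhs = 11, matching y values: 7, 12 (2 points).
  x = 2: rhs = 10, matching y values: none (0 points).
  x = 3: rhs = 2, matching y values: none (0 points).
  x = 4: rhs = 12, matching y values: none (0 points).
  x = 5: rhs = 8, matching y values: none (0 points).
  x = 6: rhs = 15, matching y values: none (0 points).
  x = 7: rhs = 1, matching y values: 1, 18 (2 points).
  x = 8: rhs = 10, matching y values: none (0 points).
  x = 9: rhs = 10, matching y values: none (0 points).
  x = 10: rhs = 7, matching y values: 8, 11 (2 points).
  x = 11: rhs = 7, matching y values: 8, 11 (2 points).
  x = 12: rhs = 16, matching y values: 4, 15 (2 points).
  x = 13: rhs = 2, matching y values: none (0 points).
  x = 14: rhs = 9, matching y values: 3, 16 (2 points).
  x = 15: rhs = 5, matching y values: 9, 10 (2 points).
  x = 16: rhs = 15, matching y values: none (0 points).
  x = 17: rhs = 7, matching y values: 8, 11 (2 points).
  x = 18: rhs = 6, matching y values: 5, 14 (2 points).
Total affine count: 18.
Full point count |E(F_19)| = 18 + 1 = 19.
Hasse bound: |19 − (19+1)| = |-1| = 1 ≤ 2√19 ≈ 8.7178 ✓.


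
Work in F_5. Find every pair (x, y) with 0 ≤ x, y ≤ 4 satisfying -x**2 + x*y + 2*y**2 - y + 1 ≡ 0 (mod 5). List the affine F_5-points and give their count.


Affine F_5-points: {(1, 0), (2, 1), (4, 0), (4, 1)}; count = 4.

For each of the 25 pairs (x, y) ∈ F_5², evaluate f(x, y) mod 5. Record the zeros.
  x = 0: [0↦1, 1↦2, 2↦2, 3↦1, 4↦4]  zeros at y ∈ ∅
  x = 1: [0↦0, 1↦2, 2↦3, 3↦3, 4↦2]  zeros at y ∈ {0}
  x = 2: [0↦2, 1↦0, 2↦2, 3↦3, 4↦3]  zeros at y ∈ {1}
  x = 3: [0↦2, 1↦1, 2↦4, 3↦1, 4↦2]  zeros at y ∈ ∅
  x = 4: [0↦0, 1↦0, 2↦4, 3↦2, 4↦4]  zeros at y ∈ {0, 1}
Collecting zeros: affine points = {(1, 0), (2, 1), (4, 0), (4, 1)}.
Total count |C(F_5)_aff| = 4.


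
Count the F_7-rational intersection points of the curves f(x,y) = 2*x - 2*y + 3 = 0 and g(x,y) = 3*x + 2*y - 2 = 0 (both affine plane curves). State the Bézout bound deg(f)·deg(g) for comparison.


Common zeros: {(4, 2)}; count = 1; Bézout bound = 1.

deg(f) = 1, deg(g) = 1, so Bézout bound = 1.
Scan x ∈ F_7. For each x, list the y ∈ F_7 with f(x, y) ≡ 0 and those with g(x, y) ≡ 0 (mod 7); the common zeros in that column are the intersection.
  x = 0: f ≡ 0 at y ∈ {5}; g ≡ 0 at y ∈ {1}; common: ∅.
  x = 1: f ≡ 0 at y ∈ {6}; g ≡ 0 at y ∈ {3}; common: ∅.
  x = 2: f ≡ 0 at y ∈ {0}; g ≡ 0 at y ∈ {5}; common: ∅.
  x = 3: f ≡ 0 at y ∈ {1}; g ≡ 0 at y ∈ {0}; common: ∅.
  x = 4: f ≡ 0 at y ∈ {2}; g ≡ 0 at y ∈ {2}; common: {2}.
  x = 5: f ≡ 0 at y ∈ {3}; g ≡ 0 at y ∈ {4}; common: ∅.
  x = 6: f ≡ 0 at y ∈ {4}; g ≡ 0 at y ∈ {6}; common: ∅.
Collecting: common zeros = {(4, 2)}, so the count is 1.
Comparison with the Bézout bound: 1 ≤ 1 = deg(f)·deg(g), as expected for curves with no common component (the bound is attained).


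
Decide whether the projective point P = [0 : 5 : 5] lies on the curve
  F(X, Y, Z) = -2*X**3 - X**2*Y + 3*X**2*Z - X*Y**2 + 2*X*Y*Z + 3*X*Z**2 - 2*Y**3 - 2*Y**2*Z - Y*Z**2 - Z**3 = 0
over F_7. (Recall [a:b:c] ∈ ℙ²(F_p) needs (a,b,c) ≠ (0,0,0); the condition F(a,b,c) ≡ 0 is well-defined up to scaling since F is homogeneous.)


F(0,5,5) ≡ 6 (mod 7); P is NOT on the curve.

Evaluate F(0, 5, 5) term-by-term (mod 7).
  -2*X**3 ↦ -2·0·1·1 = 0
  -X**2*Y ↦ -1·0·5·1 = 0
  3*X**2*Z ↦ 3·0·1·5 = 0
  -X*Y**2 ↦ -1·0·25·1 = 0
  2*X*Y*Z ↦ 2·0·5·5 = 0
  3*X*Z**2 ↦ 3·0·1·25 = 0
  -2*Y**3 ↦ -2·1·125·1 = -250
  -2*Y**2*Z ↦ -2·1·25·5 = -250
  -Y*Z**2 ↦ -1·1·5·25 = -125
  -Z**3 ↦ -1·1·1·125 = -125
Sum: F(0, 5, 5) = (0) + (0) + (0) + (0) + (0) + (0) + (-250) + (-250) + (-125) + (-125) = -750.
Reducing mod 7: -750 ≡ 6 (mod 7).
Since F(a, b, c) ≡ 6 ≠ 0 (mod 7), P does NOT lie on the curve.


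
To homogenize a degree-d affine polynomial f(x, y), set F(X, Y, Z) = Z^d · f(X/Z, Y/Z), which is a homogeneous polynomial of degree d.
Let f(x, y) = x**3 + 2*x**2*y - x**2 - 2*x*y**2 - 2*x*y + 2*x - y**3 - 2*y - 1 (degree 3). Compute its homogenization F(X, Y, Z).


F(X, Y, Z) = X**3 + 2*X**2*Y - X**2*Z - 2*X*Y**2 - 2*X*Y*Z + 2*X*Z**2 - Y**3 - 2*Y*Z**2 - Z**3

deg(f) = 3.
Substitute x = X/Z, y = Y/Z into f, then multiply by Z^3.
  monomial 1·x^3·y^0 ↦ 1·X^3·Y^0·Z^0.
  monomial 2·x^2·y^1 ↦ 2·X^2·Y^1·Z^0.
  monomial -1·x^2·y^0 ↦ -1·X^2·Y^0·Z^1.
  monomial -2·x^1·y^2 ↦ -2·X^1·Y^2·Z^0.
  monomial -2·x^1·y^1 ↦ -2·X^1·Y^1·Z^1.
  monomial 2·x^1·y^0 ↦ 2·X^1·Y^0·Z^2.
  monomial -1·x^0·y^3 ↦ -1·X^0·Y^3·Z^0.
  monomial -2·x^0·y^1 ↦ -2·X^0·Y^1·Z^2.
  monomial -1·x^0·y^0 ↦ -1·X^0·Y^0·Z^3.
Collecting: F(X, Y, Z) = X**3 + 2*X**2*Y - X**2*Z - 2*X*Y**2 - 2*X*Y*Z + 2*X*Z**2 - Y**3 - 2*Y*Z**2 - Z**3.


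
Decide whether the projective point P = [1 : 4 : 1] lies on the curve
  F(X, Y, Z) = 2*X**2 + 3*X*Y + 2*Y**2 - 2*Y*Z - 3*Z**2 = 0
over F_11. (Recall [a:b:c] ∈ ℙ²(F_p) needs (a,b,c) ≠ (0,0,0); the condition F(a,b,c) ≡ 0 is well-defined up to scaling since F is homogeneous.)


F(1,4,1) ≡ 2 (mod 11); P is NOT on the curve.

Evaluate F(1, 4, 1) term-by-term (mod 11).
  2*X**2 ↦ 2·1·1·1 = 2
  3*X*Y ↦ 3·1·4·1 = 12
  2*Y**2 ↦ 2·1·16·1 = 32
  -2*Y*Z ↦ -2·1·4·1 = -8
  -3*Z**2 ↦ -3·1·1·1 = -3
Sum: F(1, 4, 1) = (2) + (12) + (32) + (-8) + (-3) = 35.
Reducing mod 11: 35 ≡ 2 (mod 11).
Since F(a, b, c) ≡ 2 ≠ 0 (mod 11), P does NOT lie on the curve.


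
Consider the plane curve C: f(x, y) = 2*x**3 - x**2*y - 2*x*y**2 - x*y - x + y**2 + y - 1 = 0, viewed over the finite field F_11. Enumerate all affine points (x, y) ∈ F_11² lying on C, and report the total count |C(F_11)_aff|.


Affine F_11-points: {(0, 3), (0, 7), (1, 0), (1, 10), (2, 4), (2, 9), (5, 10), (6, 5), (7, 3), (7, 8), (9, 1), (9, 8), (10, 8), (10, 10)}; count = 14.

For each of the 121 pairs (x, y) ∈ F_11², evaluate f(x, y) mod 11. Record the zeros.
  x = 0: [0↦10, 1↦1, 2↦5, 3↦0, 4↦8, 5↦7, 6↦8, 7↦0, 8↦5, 9↦1, 10↦10]  zeros at y ∈ {3, 7}
  x = 1: [0↦0, 1↦9, 2↦5, 3↦10, 4↦2, 5↦3, 6↦2, 7↦10, 8↦5, 9↦9, 10↦0]  zeros at y ∈ {0, 10}
  x = 2: [0↦2, 1↦5, 2↦2, 3↦4, 4↦0, 5↦1, 6↦7, 7↦7, 8↦1, 9↦0, 10↦4]  zeros at y ∈ {4, 9}
  x = 3: [0↦6, 1↦1, 2↦8, 3↦5, 4↦3, 5↦2, 6↦2, 7↦3, 8↦5, 9↦8, 10↦1]  zeros at y ∈ ∅
  x = 4: [0↦2, 1↦9, 2↦2, 3↦3, 4↦1, 5↦7, 6↦10, 7↦10, 8↦7, 9↦1, 10↦3]  zeros at y ∈ ∅
  x = 5: [0↦2, 1↦8, 2↦7, 3↦10, 4↦6, 5↦6, 6↦10, 7↦7, 8↦8, 9↦2, 10↦0]  zeros at y ∈ {10}
  x = 6: [0↦7, 1↦10, 2↦2, 3↦5, 4↦8, 5↦0, 6↦3, 7↦6, 8↦9, 9↦1, 10↦4]  zeros at y ∈ {5}
  x = 7: [0↦7, 1↦5, 2↦10, 3↦0, 4↦8, 5↦1, 6↦1, 7↦8, 8↦0, 9↦10, 10↦5]  zeros at y ∈ {3, 8}
  x = 8: [0↦3, 1↦5, 2↦10, 3↦7, 4↦7, 5↦10, 6↦5, 7↦3, 8↦4, 9↦8, 10↦4]  zeros at y ∈ ∅
  x = 9: [0↦7, 1↦0, 2↦3, 3↦5, 4↦6, 5↦6, 6↦5, 7↦3, 8↦0, 9↦7, 10↦2]  zeros at y ∈ {1, 8}
  x = 10: [0↦9, 1↦2, 2↦1, 3↦6, 4↦6, 5↦1, 6↦2, 7↦9, 8↦0, 9↦8, 10↦0]  zeros at y ∈ {8, 10}
Collecting zeros: affine points = {(0, 3), (0, 7), (1, 0), (1, 10), (2, 4), (2, 9), (5, 10), (6, 5), (7, 3), (7, 8), (9, 1), (9, 8), (10, 8), (10, 10)}.
Total count |C(F_11)_aff| = 14.


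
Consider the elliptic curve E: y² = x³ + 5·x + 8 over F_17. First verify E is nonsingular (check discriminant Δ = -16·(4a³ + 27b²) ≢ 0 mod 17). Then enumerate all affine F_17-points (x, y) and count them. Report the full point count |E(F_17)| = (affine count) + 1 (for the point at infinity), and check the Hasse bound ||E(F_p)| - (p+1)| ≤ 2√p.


Affine points = {(0, 5), (0, 12), (2, 3), (2, 14), (3, 4), (3, 13), (6, 4), (6, 13), (8, 4), (8, 13), (9, 0), (10, 2), (10, 15), (11, 0), (13, 3), (13, 14), (14, 0), (16, 6), (16, 11)}; affine count = 19; |E(F_17)| = 20.

Discriminant check: Δ ∝ 4a³ + 27b² = 4·5³ + 27·8² = 4·125 + 27·64 ≡ 1 (mod 17). Nonzero ⇒ E is nonsingular.
For each x ∈ F_17, compute rhs = x³ + 5·x + 8 mod 17, then count y ∈ F_17 with y² ≡ rhs.
  x = 0: rhs = 8, matching y values: 5, 12 (2 points).
  x = 1: rhs = 14, matching y values: none (0 points).
  x = 2: rhs = 9, matching y values: 3, 14 (2 points).
  x = 3: rhs = 16, matching y values: 4, 13 (2 points).
  x = 4: rhs = 7, matching y values: none (0 points).
  x = 5: rhs = 5, matching y values: none (0 points).
  x = 6: rhs = 16, matching y values: 4, 13 (2 points).
  x = 7: rhs = 12, matching y values: none (0 points).
  x = 8: rhs = 16, matching y values: 4, 13 (2 points).
  x = 9: rhs = 0, matching y values: 0 (1 points).
  x = 10: rhs = 4, matching y values: 2, 15 (2 points).
  x = 11: rhs = 0, matching y values: 0 (1 points).
  x = 12: rhs = 11, matching y values: none (0 points).
  x = 13: rhs = 9, matching y values: 3, 14 (2 points).
  x = 14: rhs = 0, matching y values: 0 (1 points).
  x = 15: rhs = 7, matching y values: none (0 points).
  x = 16: rhs = 2, matching y values: 6, 11 (2 points).
Total affine count: 19.
Full point count |E(F_17)| = 19 + 1 = 20.
Hasse bound: |20 − (17+1)| = |2| = 2 ≤ 2√17 ≈ 8.2462 ✓.
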